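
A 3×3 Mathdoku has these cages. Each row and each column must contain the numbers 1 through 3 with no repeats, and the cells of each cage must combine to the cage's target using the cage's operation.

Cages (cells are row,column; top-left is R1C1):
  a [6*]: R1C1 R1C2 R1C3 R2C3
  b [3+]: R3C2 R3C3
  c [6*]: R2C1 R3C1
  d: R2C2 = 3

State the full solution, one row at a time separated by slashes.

Cage d is given, so R2C2 = 3.
Cage a needs product 6, which forces R2C3 = 1.
Column 3 now contains 1; hence R3C3 = 2.
Column 3 now contains 2, which forces R1C3 = 3.
Row 2 already has 3, so R2C1 = 2.
2 is placed in row 3, so R3C1 = 3.
2 is placed in row 3, leaving R3C2 = 1.
Column 1 already has 2, which forces R1C1 = 1.
Column 2 already has 1; hence R1C2 = 2.

1 2 3 / 2 3 1 / 3 1 2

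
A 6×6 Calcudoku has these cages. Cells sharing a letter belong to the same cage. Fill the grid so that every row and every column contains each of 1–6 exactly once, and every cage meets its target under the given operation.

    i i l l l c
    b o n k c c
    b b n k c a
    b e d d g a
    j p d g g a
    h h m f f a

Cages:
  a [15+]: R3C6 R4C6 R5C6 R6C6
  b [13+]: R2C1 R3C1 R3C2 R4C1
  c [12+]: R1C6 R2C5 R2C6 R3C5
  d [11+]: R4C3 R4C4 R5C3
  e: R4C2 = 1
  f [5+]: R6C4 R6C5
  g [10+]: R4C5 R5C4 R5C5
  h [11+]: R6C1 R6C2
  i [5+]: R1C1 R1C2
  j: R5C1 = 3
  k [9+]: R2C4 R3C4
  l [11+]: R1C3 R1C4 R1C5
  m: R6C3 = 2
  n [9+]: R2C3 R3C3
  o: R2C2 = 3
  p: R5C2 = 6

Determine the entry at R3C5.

Cage o is given, so R2C2 = 3.
Cage e is a single given cell; hence R4C2 = 1.
Cage j is given; hence R5C1 = 3.
Cage p is given; hence R5C2 = 6.
6 is placed in column 2, so R6C2 = 5.
Cage m is given, so R6C3 = 2.
Cage i needs two cells with sum 5, which forces R1C1 = 1.
The two cells of cage i must have sum 5, so R1C2 = 4.
Column 2 already has 4, leaving R3C2 = 2.
5 is placed in row 6, which forces R6C1 = 6.
In row 1, 5 can only go at R1C6, so R1C6 = 5.
The only place for 1 in row 3 is R3C5.
Cage f needs two cells with sum 5, which forces R6C4 = 1.
1 is placed in column 5; hence R6C5 = 4.
Row 6 already has 4, which forces R6C6 = 3.
Cage g needs sum 10, which forces R4C5 = 3.
Row 2 needs a 1, and only R2C6 is open for it.
Cage c has sum 12, which forces R2C5 = 5.
5 is placed in column 5; hence R5C5 = 2.
Row 5 already has 2, so R5C6 = 4.
The 3 cells of cage l must have sum 11, which forces R1C3 = 3.
Cage l has sum 11; hence R1C4 = 2.
Column 5 already has 2, which forces R1C5 = 6.
Column 3 now contains 3, leaving R3C3 = 5.
Row 3 now contains 5, which forces R3C4 = 3.
Column 6 now contains 4, which forces R3C6 = 6.
Cage a needs sum 15, leaving R4C6 = 2.
Column 3 now contains 5; hence R5C3 = 1.
Row 5 already has 2; hence R5C4 = 5.
Cage b needs sum 13, leaving R2C1 = 2.
The two cells of cage n must have sum 9, so R2C3 = 4.
Cage k needs two cells with sum 9; hence R2C4 = 6.
Row 3 now contains 5, so R3C1 = 4.
Cage b needs sum 13; hence R4C1 = 5.
Column 3 now contains 4; hence R4C3 = 6.
6 is placed in column 4, so R4C4 = 4.
The full grid is 1 4 3 2 6 5 / 2 3 4 6 5 1 / 4 2 5 3 1 6 / 5 1 6 4 3 2 / 3 6 1 5 2 4 / 6 5 2 1 4 3.

1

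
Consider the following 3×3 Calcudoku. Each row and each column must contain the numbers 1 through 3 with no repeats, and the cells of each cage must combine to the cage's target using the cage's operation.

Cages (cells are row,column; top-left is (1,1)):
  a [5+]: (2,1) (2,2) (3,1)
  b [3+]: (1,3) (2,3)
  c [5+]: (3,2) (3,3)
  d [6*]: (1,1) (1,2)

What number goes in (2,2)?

The only place for 1 in row 1 is (1,3).
1 is placed in column 3, so (2,3) = 2.
Column 3 already has 2; hence (3,3) = 3.
Cage a needs sum 5, which forces (2,1) = 3.
2 is placed in row 2; hence (2,2) = 1.
Cage a has sum 5, so (3,1) = 1.
Row 3 now contains 3; hence (3,2) = 2.
Column 1 already has 3; hence (1,1) = 2.
Column 2 already has 2; hence (1,2) = 3.
Filled in: 2 3 1 / 3 1 2 / 1 2 3.

1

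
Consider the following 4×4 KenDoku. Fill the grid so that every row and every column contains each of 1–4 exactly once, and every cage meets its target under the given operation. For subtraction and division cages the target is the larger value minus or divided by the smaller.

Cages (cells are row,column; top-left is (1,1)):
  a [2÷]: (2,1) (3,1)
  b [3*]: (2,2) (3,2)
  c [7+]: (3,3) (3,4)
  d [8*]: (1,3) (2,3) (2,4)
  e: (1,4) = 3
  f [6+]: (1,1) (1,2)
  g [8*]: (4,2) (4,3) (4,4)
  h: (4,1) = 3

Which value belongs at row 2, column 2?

E is a freebie, leaving (1,4) = 3.
Column 4 now contains 3, so (3,4) = 4.
Cage h is a single given cell; hence (4,1) = 3.
4 is placed in row 3, leaving (3,3) = 3.
The two cells of cage b must have product 3; hence (2,2) = 3.
Row 3 now contains 3, which forces (3,2) = 1.
Row 3 already has 1, which forces (3,1) = 2.
Column 1 now contains 2, leaving (1,1) = 4.
Cage f needs two cells with sum 6, so (1,2) = 2.
Row 1 now contains 2, so (1,3) = 1.
4 is placed in column 1, so (2,1) = 1.
Row 2 already has 1, so (2,4) = 2.
Column 2 now contains 2, leaving (4,2) = 4.
Row 4 already has 4, which forces (4,3) = 2.
2 is placed in column 4, which forces (4,4) = 1.
Row 2 now contains 2, leaving (2,3) = 4.
Completed grid: 4 2 1 3 / 1 3 4 2 / 2 1 3 4 / 3 4 2 1.

3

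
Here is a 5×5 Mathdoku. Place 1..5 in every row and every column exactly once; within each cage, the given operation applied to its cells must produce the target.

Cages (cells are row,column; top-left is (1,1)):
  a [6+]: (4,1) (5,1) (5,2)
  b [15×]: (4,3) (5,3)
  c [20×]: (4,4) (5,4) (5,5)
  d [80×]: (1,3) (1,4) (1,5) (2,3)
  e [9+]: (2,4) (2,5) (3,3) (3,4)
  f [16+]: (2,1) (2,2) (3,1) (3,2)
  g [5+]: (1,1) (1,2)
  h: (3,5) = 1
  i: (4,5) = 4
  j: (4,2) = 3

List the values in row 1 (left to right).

3 2 1 4 5

H is a freebie, leaving (3,5) = 1.
J is a freebie, which forces (4,2) = 3.
3 is placed in row 4, leaving (4,3) = 5.
Cage i is a single given cell, leaving (4,5) = 4.
5 is placed in column 3; hence (5,3) = 3.
The 4 cells of cage e must have sum 9; hence (2,4) = 1.
Cage a needs sum 6, which forces (4,1) = 1.
Column 4 now contains 1, so (4,4) = 2.
Cage a needs sum 6, so (5,1) = 4.
Cage a needs sum 6, leaving (5,2) = 1.
Row 5 now contains 4, which forces (5,4) = 5.
Row 5 already has 5, which forces (5,5) = 2.
Column 1 now contains 4; hence (1,1) = 3.
Cage g's pair has sum 5, leaving (1,2) = 2.
Cage d has product 80; hence (1,3) = 1.
5 is placed in column 4, leaving (1,4) = 4.
Column 5 already has 2, so (1,5) = 5.
The 4 cells of cage d must have product 80, so (2,3) = 4.
Column 5 already has 2, so (2,5) = 3.
Cage e has sum 9, so (3,3) = 2.
The 4 cells of cage e must have sum 9; hence (3,4) = 3.
Cage f has sum 16, which forces (2,1) = 2.
4 is placed in row 2, so (2,2) = 5.
Row 3 already has 2; hence (3,1) = 5.
Cage f needs sum 16; hence (3,2) = 4.
The full grid is 3 2 1 4 5 / 2 5 4 1 3 / 5 4 2 3 1 / 1 3 5 2 4 / 4 1 3 5 2.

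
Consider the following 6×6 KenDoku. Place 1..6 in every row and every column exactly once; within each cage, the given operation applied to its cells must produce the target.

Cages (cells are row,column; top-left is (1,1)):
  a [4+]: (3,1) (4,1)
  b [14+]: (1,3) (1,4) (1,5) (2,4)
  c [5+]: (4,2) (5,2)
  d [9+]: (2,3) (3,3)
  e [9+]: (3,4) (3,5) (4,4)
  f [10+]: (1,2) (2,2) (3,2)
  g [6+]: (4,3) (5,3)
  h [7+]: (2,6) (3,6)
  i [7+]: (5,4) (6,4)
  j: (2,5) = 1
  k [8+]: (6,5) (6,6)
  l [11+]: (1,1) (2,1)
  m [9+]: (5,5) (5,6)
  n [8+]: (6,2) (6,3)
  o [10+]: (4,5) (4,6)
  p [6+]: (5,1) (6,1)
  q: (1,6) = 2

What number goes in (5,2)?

Cage q is a single given cell; hence (1,6) = 2.
Cage j is a single given cell, leaving (2,5) = 1.
Column 6 needs a 1, and only (3,6) is open for it.
The two cells of cage h must have sum 7, which forces (2,6) = 6.
1 is placed in row 3, leaving (3,1) = 3.
Cage a's pair has sum 4, which forces (4,1) = 1.
Column 6 already has 6, which forces (4,6) = 4.
Cage l's pair has sum 11, so (1,1) = 6.
Row 2 already has 6, leaving (2,1) = 5.
Row 4 already has 4, leaving (4,5) = 6.
Column 5 already has 6; hence (5,5) = 4.
Column 5 now contains 4; hence (3,5) = 2.
The two cells of cage g must have sum 6, so (4,3) = 5.
Row 5 now contains 4, so (5,1) = 2.
2 is placed in row 5; hence (5,2) = 3.
Row 5 now contains 4, so (5,3) = 1.
Cage m's pair has sum 9, which forces (5,6) = 5.
The two cells of cage p must have sum 6; hence (6,1) = 4.
5 is placed in column 6, so (6,6) = 3.
Cage f needs sum 10; hence (1,2) = 1.
Cage f needs sum 10, which forces (2,2) = 4.
Cage d's pair has sum 9; hence (2,3) = 3.
Row 2 already has 4, so (2,4) = 2.
Cage f has sum 10, so (3,2) = 5.
Column 3 now contains 5, leaving (3,3) = 6.
Row 3 already has 5; hence (3,4) = 4.
3 is placed in column 2, so (4,2) = 2.
Column 4 now contains 2, leaving (4,4) = 3.
5 is placed in row 5; hence (5,4) = 6.
2 is placed in column 2; hence (6,2) = 6.
6 is placed in column 3; hence (6,3) = 2.
Cage i needs two cells with sum 7; hence (6,4) = 1.
3 is placed in row 6, leaving (6,5) = 5.
Column 3 already has 3, which forces (1,3) = 4.
Column 4 already has 3, so (1,4) = 5.
Column 5 already has 5, leaving (1,5) = 3.
The full grid is 6 1 4 5 3 2 / 5 4 3 2 1 6 / 3 5 6 4 2 1 / 1 2 5 3 6 4 / 2 3 1 6 4 5 / 4 6 2 1 5 3.

3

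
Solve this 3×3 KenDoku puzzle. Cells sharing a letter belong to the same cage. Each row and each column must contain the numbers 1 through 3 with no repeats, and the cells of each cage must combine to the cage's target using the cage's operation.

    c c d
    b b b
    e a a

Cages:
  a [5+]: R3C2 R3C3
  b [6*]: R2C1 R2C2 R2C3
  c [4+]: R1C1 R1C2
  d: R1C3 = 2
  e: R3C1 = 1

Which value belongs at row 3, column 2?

2

D is a freebie, so R1C3 = 2.
E is a freebie, which forces R3C1 = 1.
Column 3 now contains 2, so R3C3 = 3.
1 is placed in column 1, leaving R1C1 = 3.
The two cells of cage c must have sum 4, leaving R1C2 = 1.
3 is placed in column 1, which forces R2C1 = 2.
2 is placed in row 2, which forces R2C2 = 3.
3 is placed in column 3, which forces R2C3 = 1.
Row 3 already has 3, leaving R3C2 = 2.
Filled in: 3 1 2 / 2 3 1 / 1 2 3.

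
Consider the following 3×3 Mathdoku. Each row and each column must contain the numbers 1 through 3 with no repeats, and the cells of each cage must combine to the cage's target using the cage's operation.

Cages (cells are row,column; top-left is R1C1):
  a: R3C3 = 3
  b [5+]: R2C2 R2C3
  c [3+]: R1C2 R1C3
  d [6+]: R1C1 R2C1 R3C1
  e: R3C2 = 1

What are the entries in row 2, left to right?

1 3 2

Cage e is given, so R3C2 = 1.
A is a freebie, leaving R3C3 = 3.
Column 2 now contains 1, leaving R1C2 = 2.
Cage c's pair has sum 3; hence R1C3 = 1.
Cage b needs two cells with sum 5; hence R2C2 = 3.
3 is placed in column 3, so R2C3 = 2.
Row 3 already has 3; hence R3C1 = 2.
1 is placed in row 1, leaving R1C1 = 3.
Row 2 already has 3; hence R2C1 = 1.
Filled in: 3 2 1 / 1 3 2 / 2 1 3.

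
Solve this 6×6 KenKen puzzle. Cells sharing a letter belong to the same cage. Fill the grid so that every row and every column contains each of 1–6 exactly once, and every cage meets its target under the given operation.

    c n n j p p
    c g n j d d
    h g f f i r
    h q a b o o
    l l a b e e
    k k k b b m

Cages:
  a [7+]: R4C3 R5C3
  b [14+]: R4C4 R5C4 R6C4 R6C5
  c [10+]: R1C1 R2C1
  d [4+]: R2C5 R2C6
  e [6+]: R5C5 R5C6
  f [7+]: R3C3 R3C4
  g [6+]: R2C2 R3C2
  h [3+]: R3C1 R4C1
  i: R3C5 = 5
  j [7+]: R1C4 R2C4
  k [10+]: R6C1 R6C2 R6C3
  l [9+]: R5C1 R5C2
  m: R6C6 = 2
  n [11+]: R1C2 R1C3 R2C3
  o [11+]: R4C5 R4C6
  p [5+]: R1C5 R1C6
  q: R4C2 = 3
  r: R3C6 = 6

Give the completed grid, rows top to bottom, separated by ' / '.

I is a freebie, leaving R3C5 = 5.
R is a freebie, leaving R3C6 = 6.
Cage q is given, which forces R4C2 = 3.
5 is placed in column 5; hence R4C5 = 6.
Column 6 now contains 6, which forces R4C6 = 5.
Cage m is a single given cell, leaving R6C6 = 2.
Cage e's pair has sum 6, leaving R5C5 = 2.
The two cells of cage e must have sum 6, which forces R5C6 = 4.
Cage p's pair has sum 5, which forces R1C5 = 4.
The two cells of cage p must have sum 5, which forces R1C6 = 1.
Column 6 already has 1; hence R2C6 = 3.
The two cells of cage l must have sum 9; hence R5C1 = 3.
Cage l's pair has sum 9, so R5C2 = 6.
6 is placed in row 5, so R5C3 = 5.
Row 5 now contains 5, which forces R5C4 = 1.
Row 1 now contains 4, which forces R1C1 = 6.
Cage c's pair has sum 10, which forces R2C1 = 4.
Row 2 already has 4, leaving R2C3 = 6.
Row 2 already has 3, so R2C5 = 1.
The two cells of cage a must have sum 7, so R4C3 = 2.
The 4 cells of cage b must have sum 14, leaving R4C4 = 4.
The 4 cells of cage b must have sum 14, so R6C4 = 6.
Cage b has sum 14; hence R6C5 = 3.
The 3 cells of cage n must have sum 11, so R1C2 = 2.
Column 3 already has 2, leaving R1C3 = 3.
Row 1 already has 2; hence R1C4 = 5.
Column 2 now contains 2, so R2C2 = 5.
Column 4 now contains 5, so R2C4 = 2.
Cage h's pair has sum 3, which forces R3C1 = 2.
The two cells of cage f must have sum 7, leaving R3C3 = 4.
Column 4 now contains 4, which forces R3C4 = 3.
2 is placed in row 4, which forces R4C1 = 1.
Column 1 now contains 1; hence R6C1 = 5.
Column 3 already has 4; hence R6C3 = 1.
Row 3 now contains 4, leaving R3C2 = 1.
Row 6 now contains 1, leaving R6C2 = 4.

6 2 3 5 4 1 / 4 5 6 2 1 3 / 2 1 4 3 5 6 / 1 3 2 4 6 5 / 3 6 5 1 2 4 / 5 4 1 6 3 2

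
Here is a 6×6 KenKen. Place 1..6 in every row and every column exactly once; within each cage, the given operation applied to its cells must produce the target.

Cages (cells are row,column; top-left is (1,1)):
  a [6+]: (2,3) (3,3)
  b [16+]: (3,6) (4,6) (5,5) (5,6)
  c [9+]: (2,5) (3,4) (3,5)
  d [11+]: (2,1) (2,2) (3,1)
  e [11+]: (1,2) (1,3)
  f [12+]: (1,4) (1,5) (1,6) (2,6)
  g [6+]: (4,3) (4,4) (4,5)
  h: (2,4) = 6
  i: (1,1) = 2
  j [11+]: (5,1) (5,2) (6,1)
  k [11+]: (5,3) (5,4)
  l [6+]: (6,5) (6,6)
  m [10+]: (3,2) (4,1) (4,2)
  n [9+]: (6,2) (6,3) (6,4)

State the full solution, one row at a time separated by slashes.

Cage i is given, which forces (1,1) = 2.
H is a freebie, which forces (2,4) = 6.
Column 4 already has 6, which forces (5,4) = 5.
Row 5 now contains 5, leaving (5,3) = 6.
Cage e needs two cells with sum 11; hence (1,2) = 6.
6 is placed in column 3, which forces (1,3) = 5.
Cage f has sum 12, which forces (2,6) = 4.
4 is placed in row 2, leaving (2,3) = 2.
Cage a needs two cells with sum 6, leaving (3,3) = 4.
The only place for 6 in row 6 is (6,1).
Row 4 needs a 6, and only (4,6) is open for it.
Column 6 now contains 6, so (3,6) = 5.
Cage d has sum 11, leaving (2,1) = 5.
The 3 cells of cage d must have sum 11, which forces (2,2) = 3.
Row 2 now contains 5; hence (2,5) = 1.
5 is placed in row 3, leaving (3,1) = 3.
3 is placed in row 3, which forces (3,5) = 6.
3 is placed in column 1, leaving (4,1) = 4.
Column 1 now contains 4, which forces (5,1) = 1.
Cage m needs sum 10; hence (3,2) = 1.
The 3 cells of cage c must have sum 9, which forces (3,4) = 2.
Cage m has sum 10; hence (4,2) = 5.
Cage j needs sum 11; hence (5,2) = 4.
Column 2 now contains 4; hence (6,2) = 2.
2 is placed in row 6, which forces (6,6) = 1.
Cage f has sum 12; hence (1,4) = 1.
Cage f needs sum 12; hence (1,5) = 4.
Column 6 already has 1, so (1,6) = 3.
1 is placed in column 4, leaving (4,4) = 3.
Cage g needs sum 6, which forces (4,5) = 2.
Column 5 already has 2, which forces (5,5) = 3.
Column 6 now contains 3, which forces (5,6) = 2.
1 is placed in row 6, leaving (6,3) = 3.
The 3 cells of cage n must have sum 9, which forces (6,4) = 4.
Cage l's pair has sum 6, which forces (6,5) = 5.
Row 4 already has 3; hence (4,3) = 1.

2 6 5 1 4 3 / 5 3 2 6 1 4 / 3 1 4 2 6 5 / 4 5 1 3 2 6 / 1 4 6 5 3 2 / 6 2 3 4 5 1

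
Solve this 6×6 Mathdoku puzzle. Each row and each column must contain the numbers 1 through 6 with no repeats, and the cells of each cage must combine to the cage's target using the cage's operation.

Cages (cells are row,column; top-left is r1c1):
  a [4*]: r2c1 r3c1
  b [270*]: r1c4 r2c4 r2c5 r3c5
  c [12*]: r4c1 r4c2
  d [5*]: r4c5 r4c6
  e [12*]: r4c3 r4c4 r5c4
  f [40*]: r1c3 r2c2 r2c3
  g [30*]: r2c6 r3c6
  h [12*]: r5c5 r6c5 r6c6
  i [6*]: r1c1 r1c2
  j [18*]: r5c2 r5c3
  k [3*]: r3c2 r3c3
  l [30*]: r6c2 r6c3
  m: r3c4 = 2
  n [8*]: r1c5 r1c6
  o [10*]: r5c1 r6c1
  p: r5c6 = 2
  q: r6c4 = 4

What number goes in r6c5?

Cage m is a single given cell, so r3c4 = 2.
Cage p is given, leaving r5c6 = 2.
Q is a freebie; hence r6c4 = 4.
Cage n's pair has product 8, so r1c5 = 2.
Column 6 already has 2, which forces r1c6 = 4.
Row 5 now contains 2; hence r5c1 = 5.
The two cells of cage o must have product 10; hence r6c1 = 2.
4 is placed in row 1, so r1c3 = 5.
Cage h needs product 12, so r5c5 = 4.
5 is placed in column 3, so r6c3 = 6.
Cage j's pair has product 18, leaving r5c2 = 6.
6 is placed in column 3, which forces r5c3 = 3.
Row 5 now contains 3, so r5c4 = 1.
Row 6 already has 6, leaving r6c2 = 5.
Cage i's pair has product 6, so r1c1 = 6.
Column 2 already has 6, which forces r1c2 = 1.
6 is placed in row 1; hence r1c4 = 3.
Cage k's pair has product 3; hence r3c2 = 3.
Column 3 already has 3, which forces r3c3 = 1.
Column 4 now contains 3; hence r4c4 = 6.
The two cells of cage a must have product 4; hence r2c1 = 1.
Column 4 now contains 6, leaving r2c4 = 5.
Cage b needs product 270, which forces r2c5 = 3.
5 is placed in row 2, so r2c6 = 6.
Row 3 now contains 1; hence r3c1 = 4.
Cage b has product 270; hence r3c5 = 6.
Column 6 already has 6, so r3c6 = 5.
Cage c's pair has product 12, so r4c1 = 3.
Cage c's pair has product 12, so r4c2 = 4.
Cage e has product 12; hence r4c3 = 2.
Column 6 now contains 5, leaving r4c6 = 1.
Column 5 already has 3, which forces r6c5 = 1.
Column 6 now contains 1; hence r6c6 = 3.
Column 2 already has 4, which forces r2c2 = 2.
Column 3 already has 2, leaving r2c3 = 4.
Row 4 now contains 1, leaving r4c5 = 5.
The full grid is 6 1 5 3 2 4 / 1 2 4 5 3 6 / 4 3 1 2 6 5 / 3 4 2 6 5 1 / 5 6 3 1 4 2 / 2 5 6 4 1 3.

1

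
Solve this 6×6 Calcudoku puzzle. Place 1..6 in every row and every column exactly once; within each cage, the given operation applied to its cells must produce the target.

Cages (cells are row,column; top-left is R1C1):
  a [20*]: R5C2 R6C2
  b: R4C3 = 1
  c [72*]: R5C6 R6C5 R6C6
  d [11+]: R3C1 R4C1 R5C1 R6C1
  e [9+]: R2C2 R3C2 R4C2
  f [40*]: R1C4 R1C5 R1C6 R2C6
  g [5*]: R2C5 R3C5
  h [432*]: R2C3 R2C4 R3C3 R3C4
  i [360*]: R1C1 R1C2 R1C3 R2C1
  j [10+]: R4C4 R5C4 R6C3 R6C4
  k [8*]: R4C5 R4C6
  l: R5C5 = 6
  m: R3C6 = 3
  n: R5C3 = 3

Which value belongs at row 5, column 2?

5

Cage m is a single given cell, which forces R3C6 = 3.
Cage b is given, which forces R4C3 = 1.
N is a freebie; hence R5C3 = 3.
Cage l is given, so R5C5 = 6.
Row 5 already has 6, so R5C6 = 4.
Cage h needs product 432, leaving R2C3 = 6.
Cage h has product 432, leaving R2C4 = 3.
The 4 cells of cage h must have product 432, which forces R3C3 = 4.
The 4 cells of cage h must have product 432, so R3C4 = 6.
Cage k needs two cells with product 8; hence R4C5 = 4.
Column 6 already has 4, which forces R4C6 = 2.
Row 5 now contains 4, which forces R5C2 = 5.
Cage a's pair has product 20, so R6C2 = 4.
Column 3 already has 4, so R6C3 = 2.
Cage c has product 72, leaving R6C5 = 3.
Cage c needs product 72; hence R6C6 = 6.
Column 3 now contains 2, which forces R1C3 = 5.
The 4 cells of cage f must have product 40, so R1C4 = 4.
Cage f has product 40, so R1C5 = 2.
Row 1 now contains 5, so R1C6 = 1.
Cage i has product 360; hence R2C1 = 4.
Column 6 already has 1, so R2C6 = 5.
Cage d has sum 11, leaving R4C1 = 3.
The 3 cells of cage e must have sum 9, leaving R4C2 = 6.
2 is placed in row 4, leaving R4C4 = 5.
The 4 cells of cage j must have sum 10, so R5C4 = 2.
Cage j has sum 10, so R6C4 = 1.
Column 1 already has 3, which forces R1C1 = 6.
Column 2 now contains 6; hence R1C2 = 3.
5 is placed in row 2, leaving R2C5 = 1.
Cage d has sum 11; hence R3C1 = 2.
2 is placed in row 3, which forces R3C2 = 1.
Cage g needs two cells with product 5, leaving R3C5 = 5.
Row 5 now contains 2, so R5C1 = 1.
Row 6 now contains 1, so R6C1 = 5.
Row 2 now contains 1; hence R2C2 = 2.
Completed grid: 6 3 5 4 2 1 / 4 2 6 3 1 5 / 2 1 4 6 5 3 / 3 6 1 5 4 2 / 1 5 3 2 6 4 / 5 4 2 1 3 6.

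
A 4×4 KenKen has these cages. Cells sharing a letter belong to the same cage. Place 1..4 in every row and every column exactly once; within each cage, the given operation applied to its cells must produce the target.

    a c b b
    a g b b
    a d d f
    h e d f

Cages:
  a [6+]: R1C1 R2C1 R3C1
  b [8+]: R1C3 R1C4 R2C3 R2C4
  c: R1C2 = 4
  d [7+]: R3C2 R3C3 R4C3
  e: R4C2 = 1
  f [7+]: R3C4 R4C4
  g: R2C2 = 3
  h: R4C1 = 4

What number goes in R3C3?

C is a freebie, which forces R1C2 = 4.
Cage g is given, which forces R2C2 = 3.
Cage h is given, so R4C1 = 4.
Cage e is a single given cell, leaving R4C2 = 1.
Row 4 already has 4, so R4C4 = 3.
1 is placed in column 2; hence R3C2 = 2.
The 3 cells of cage d must have sum 7, leaving R3C3 = 3.
Column 4 now contains 3; hence R3C4 = 4.
Row 4 already has 3, so R4C3 = 2.
The 3 cells of cage a must have sum 6, which forces R1C1 = 3.
Column 3 already has 2, which forces R1C3 = 1.
Cage b needs sum 8, which forces R1C4 = 2.
Cage a has sum 6, which forces R2C1 = 2.
Cage b needs sum 8, which forces R2C3 = 4.
Column 4 now contains 4, so R2C4 = 1.
Row 3 now contains 3, which forces R3C1 = 1.
The full grid is 3 4 1 2 / 2 3 4 1 / 1 2 3 4 / 4 1 2 3.

3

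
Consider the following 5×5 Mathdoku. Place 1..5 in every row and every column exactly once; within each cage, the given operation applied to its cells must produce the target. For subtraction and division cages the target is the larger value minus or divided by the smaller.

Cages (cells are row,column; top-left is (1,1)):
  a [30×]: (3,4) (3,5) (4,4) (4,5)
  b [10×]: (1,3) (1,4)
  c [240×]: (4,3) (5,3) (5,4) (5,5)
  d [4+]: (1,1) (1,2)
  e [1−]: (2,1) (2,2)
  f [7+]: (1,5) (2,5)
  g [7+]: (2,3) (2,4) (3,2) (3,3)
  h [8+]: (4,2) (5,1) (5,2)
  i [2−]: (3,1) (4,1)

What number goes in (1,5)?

Cage c has product 240, which forces (4,3) = 4.
In row 1, 4 can only go at (1,5), so (1,5) = 4.
Cage f needs two cells with sum 7, which forces (2,5) = 3.
The 4 cells of cage c must have product 240, so (5,4) = 4.
Column 5 already has 3, so (5,5) = 5.
5 is placed in row 5, leaving (5,3) = 3.
Cage g has sum 7, leaving (2,3) = 2.
The 4 cells of cage g must have sum 7; hence (2,4) = 1.
The 4 cells of cage g must have sum 7, leaving (3,2) = 3.
3 is placed in column 3, leaving (3,3) = 1.
3 is placed in row 3, which forces (3,4) = 5.
Row 3 now contains 1, leaving (3,5) = 2.
The 3 cells of cage h must have sum 8; hence (4,2) = 5.
Column 4 already has 5; hence (4,4) = 3.
Column 5 already has 2, leaving (4,5) = 1.
Cage d needs two cells with sum 4, which forces (1,1) = 3.
3 is placed in column 2, so (1,2) = 1.
2 is placed in column 3, so (1,3) = 5.
Column 4 already has 5; hence (1,4) = 2.
Cage e's pair has difference 1, so (2,1) = 5.
Column 2 already has 5; hence (2,2) = 4.
5 is placed in row 3, so (3,1) = 4.
Row 4 already has 1, which forces (4,1) = 2.
2 is placed in column 1, leaving (5,1) = 1.
1 is placed in column 2, which forces (5,2) = 2.
Completed grid: 3 1 5 2 4 / 5 4 2 1 3 / 4 3 1 5 2 / 2 5 4 3 1 / 1 2 3 4 5.

4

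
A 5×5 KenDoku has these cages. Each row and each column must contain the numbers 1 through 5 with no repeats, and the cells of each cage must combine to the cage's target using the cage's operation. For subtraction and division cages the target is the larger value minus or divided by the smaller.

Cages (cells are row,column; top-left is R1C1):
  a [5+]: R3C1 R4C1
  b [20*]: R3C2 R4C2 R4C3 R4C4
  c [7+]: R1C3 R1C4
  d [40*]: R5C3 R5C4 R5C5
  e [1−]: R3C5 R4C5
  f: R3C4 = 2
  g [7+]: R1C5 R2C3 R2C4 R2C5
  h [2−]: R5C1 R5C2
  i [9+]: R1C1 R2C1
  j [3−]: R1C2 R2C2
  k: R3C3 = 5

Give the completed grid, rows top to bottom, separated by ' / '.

Cage g needs sum 7, leaving R1C5 = 1.
Cage k is given, leaving R3C3 = 5.
Cage f is a single given cell, so R3C4 = 2.
2 is placed in row 3, leaving R3C2 = 1.
The only place for 4 in row 2 is R2C1.
Column 1 now contains 4, leaving R1C1 = 5.
5 is placed in row 1; hence R1C2 = 2.
Column 2 now contains 2, which forces R2C2 = 5.
Column 1 now contains 4; hence R3C1 = 3.
Row 3 now contains 3, leaving R3C5 = 4.
Cage a's pair has sum 5, which forces R4C1 = 2.
Column 2 now contains 5, leaving R4C2 = 4.
4 is placed in row 4, leaving R4C3 = 1.
1 is placed in row 4, leaving R4C4 = 5.
Row 4 now contains 5, which forces R4C5 = 3.
Column 1 already has 2, so R5C1 = 1.
Column 2 already has 4, leaving R5C2 = 3.
Column 4 now contains 5, leaving R5C4 = 4.
Cage c's pair has sum 7, so R1C3 = 4.
Column 4 already has 4, leaving R1C4 = 3.
Cage g has sum 7, leaving R2C3 = 3.
Cage g needs sum 7; hence R2C4 = 1.
3 is placed in column 5, which forces R2C5 = 2.
4 is placed in row 5, so R5C3 = 2.
The 3 cells of cage d must have product 40; hence R5C5 = 5.

5 2 4 3 1 / 4 5 3 1 2 / 3 1 5 2 4 / 2 4 1 5 3 / 1 3 2 4 5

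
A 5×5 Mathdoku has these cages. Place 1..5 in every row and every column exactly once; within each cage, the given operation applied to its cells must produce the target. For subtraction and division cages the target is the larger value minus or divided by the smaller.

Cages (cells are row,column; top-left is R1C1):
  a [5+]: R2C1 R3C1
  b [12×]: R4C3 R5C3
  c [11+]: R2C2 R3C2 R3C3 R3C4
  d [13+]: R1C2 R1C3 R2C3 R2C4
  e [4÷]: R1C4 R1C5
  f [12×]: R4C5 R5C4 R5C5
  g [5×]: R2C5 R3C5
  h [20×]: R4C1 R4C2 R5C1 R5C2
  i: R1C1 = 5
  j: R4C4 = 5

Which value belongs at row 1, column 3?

2

Cage i is a single given cell, so R1C1 = 5.
J is a freebie, so R4C4 = 5.
Cage h needs product 20, so R5C2 = 5.
In column 5, 2 can only go at R4C5, so R4C5 = 2.
Cage h needs product 20; hence R4C1 = 4.
Row 4 now contains 2; hence R4C2 = 1.
Row 4 now contains 4; hence R4C3 = 3.
The 4 cells of cage h must have product 20; hence R5C1 = 1.
Column 3 already has 3, so R5C3 = 4.
Cage f needs product 12, which forces R5C4 = 2.
Cage f needs product 12; hence R5C5 = 3.
The 4 cells of cage d must have sum 13, so R2C3 = 5.
Row 2 now contains 5, which forces R2C5 = 1.
Column 5 already has 1, which forces R3C5 = 5.
Cage e needs two cells with quotient 4, so R1C4 = 1.
Column 5 already has 1, leaving R1C5 = 4.
Row 1 now contains 4, leaving R1C2 = 3.
Row 1 already has 1; hence R1C3 = 2.
The 4 cells of cage d must have sum 13, leaving R2C4 = 3.
Column 3 now contains 2, which forces R3C3 = 1.
Column 4 now contains 3, which forces R3C4 = 4.
3 is placed in row 2, which forces R2C1 = 2.
Cage c has sum 11; hence R2C2 = 4.
Cage a's pair has sum 5; hence R3C1 = 3.
4 is placed in row 3, leaving R3C2 = 2.
The full grid is 5 3 2 1 4 / 2 4 5 3 1 / 3 2 1 4 5 / 4 1 3 5 2 / 1 5 4 2 3.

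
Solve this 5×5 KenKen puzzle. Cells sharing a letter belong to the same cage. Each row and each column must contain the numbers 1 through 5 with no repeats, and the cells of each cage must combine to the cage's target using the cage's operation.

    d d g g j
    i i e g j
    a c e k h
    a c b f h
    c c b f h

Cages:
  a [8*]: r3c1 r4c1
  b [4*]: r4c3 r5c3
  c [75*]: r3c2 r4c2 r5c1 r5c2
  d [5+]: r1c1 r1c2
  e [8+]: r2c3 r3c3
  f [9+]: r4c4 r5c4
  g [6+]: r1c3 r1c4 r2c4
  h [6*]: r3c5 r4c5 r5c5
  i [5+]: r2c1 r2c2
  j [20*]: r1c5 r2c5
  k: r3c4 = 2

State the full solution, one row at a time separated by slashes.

1 4 2 3 5 / 3 2 5 1 4 / 4 5 3 2 1 / 2 1 4 5 3 / 5 3 1 4 2

K is a freebie, which forces r3c4 = 2.
Cage c needs product 75, leaving r5c1 = 5.
Row 5 already has 5, leaving r5c4 = 4.
Cage g needs sum 6, leaving r1c3 = 2.
Row 3 already has 2, leaving r3c1 = 4.
Cage a needs two cells with product 8, so r4c1 = 2.
Cage b needs two cells with product 4, which forces r4c3 = 4.
Column 4 now contains 4, so r4c4 = 5.
Row 5 now contains 4; hence r5c3 = 1.
The two cells of cage d must have sum 5, so r1c1 = 1.
Cage d needs two cells with sum 5, leaving r1c2 = 4.
1 is placed in row 1; hence r1c4 = 3.
Row 1 already has 4, leaving r1c5 = 5.
Column 1 now contains 1, leaving r2c1 = 3.
4 is placed in column 2, so r2c2 = 2.
3 is placed in row 2, which forces r2c3 = 5.
Column 4 already has 3, so r2c4 = 1.
Column 5 already has 5, so r2c5 = 4.
Cage c needs product 75, so r3c2 = 5.
Column 3 already has 5, which forces r3c3 = 3.
Row 3 now contains 3; hence r3c5 = 1.
The 4 cells of cage c must have product 75, which forces r4c2 = 1.
1 is placed in column 5, so r4c5 = 3.
Row 5 now contains 1, so r5c2 = 3.
Cage h has product 6, so r5c5 = 2.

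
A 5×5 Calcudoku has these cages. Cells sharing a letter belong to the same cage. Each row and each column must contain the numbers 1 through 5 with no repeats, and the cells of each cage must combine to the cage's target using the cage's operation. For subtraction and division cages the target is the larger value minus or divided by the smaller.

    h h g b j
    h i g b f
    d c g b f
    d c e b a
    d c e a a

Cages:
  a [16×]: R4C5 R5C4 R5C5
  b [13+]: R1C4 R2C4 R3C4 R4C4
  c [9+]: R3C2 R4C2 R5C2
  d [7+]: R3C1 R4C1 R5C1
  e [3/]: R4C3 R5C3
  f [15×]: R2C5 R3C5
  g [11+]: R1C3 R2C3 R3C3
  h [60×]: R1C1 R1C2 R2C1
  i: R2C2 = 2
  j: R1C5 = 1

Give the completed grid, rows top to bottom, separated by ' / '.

Cage j is a single given cell; hence R1C5 = 1.
Cage i is a single given cell, so R2C2 = 2.
1 is placed in column 5, which forces R5C5 = 4.
4 is placed in column 5, so R4C5 = 2.
Row 5 already has 4; hence R5C4 = 2.
Cage d needs sum 7, so R3C1 = 2.
The 3 cells of cage d must have sum 7, so R4C1 = 4.
Row 5 now contains 2, so R5C1 = 1.
Row 5 already has 1, leaving R5C3 = 3.
Cage h has product 60, leaving R1C2 = 4.
Cage g has sum 11; hence R1C3 = 2.
3 is placed in column 3, so R4C3 = 1.
Row 5 now contains 3, so R5C2 = 5.
The 3 cells of cage c must have sum 9, leaving R3C2 = 1.
1 is placed in row 3, leaving R3C4 = 4.
Row 4 already has 1, so R4C2 = 3.
Row 4 now contains 3, leaving R4C4 = 5.
5 is placed in column 4, which forces R1C4 = 3.
Cage g needs sum 11, so R2C3 = 4.
Column 4 already has 4, so R2C4 = 1.
4 is placed in row 3, leaving R3C3 = 5.
5 is placed in row 3, leaving R3C5 = 3.
3 is placed in row 1; hence R1C1 = 5.
Cage h has product 60; hence R2C1 = 3.
3 is placed in column 5, leaving R2C5 = 5.

5 4 2 3 1 / 3 2 4 1 5 / 2 1 5 4 3 / 4 3 1 5 2 / 1 5 3 2 4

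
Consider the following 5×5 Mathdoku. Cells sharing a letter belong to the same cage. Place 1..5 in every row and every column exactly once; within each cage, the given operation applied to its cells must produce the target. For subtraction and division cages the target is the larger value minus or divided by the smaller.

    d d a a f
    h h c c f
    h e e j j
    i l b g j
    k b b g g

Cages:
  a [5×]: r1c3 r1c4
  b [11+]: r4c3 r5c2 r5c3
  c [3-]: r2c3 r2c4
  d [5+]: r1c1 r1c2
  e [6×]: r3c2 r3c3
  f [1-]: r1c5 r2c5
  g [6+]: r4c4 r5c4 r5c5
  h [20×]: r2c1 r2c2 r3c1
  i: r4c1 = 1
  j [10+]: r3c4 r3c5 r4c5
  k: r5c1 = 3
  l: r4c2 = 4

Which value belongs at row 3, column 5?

1

Cage i is given; hence r4c1 = 1.
Cage l is a single given cell; hence r4c2 = 4.
Cage k is given, so r5c1 = 3.
Cage g needs sum 6, which forces r4c4 = 3.
In row 2, 3 can only go at r2c5, so r2c5 = 3.
Cage j has sum 10, which forces r4c5 = 5.
Row 4 already has 5, which forces r4c3 = 2.
Cage b needs sum 11; hence r5c2 = 5.
The 3 cells of cage b must have sum 11, leaving r5c3 = 4.
The two cells of cage e must have product 6, leaving r3c2 = 2.
Column 3 already has 2, so r3c3 = 3.
Column 2 now contains 2, so r2c2 = 1.
Row 2 already has 1, so r2c3 = 5.
Cage d's pair has sum 5; hence r1c1 = 2.
1 is placed in column 2, so r1c2 = 3.
Column 3 now contains 5, leaving r1c3 = 1.
The two cells of cage a must have product 5, which forces r1c4 = 5.
Row 1 already has 2, which forces r1c5 = 4.
5 is placed in row 2, so r2c1 = 4.
The two cells of cage c must have difference 3, leaving r2c4 = 2.
Cage h has product 20, which forces r3c1 = 5.
4 is placed in column 5, leaving r3c5 = 1.
2 is placed in column 4, so r5c4 = 1.
1 is placed in column 5, so r5c5 = 2.
Row 3 already has 1; hence r3c4 = 4.
The full grid is 2 3 1 5 4 / 4 1 5 2 3 / 5 2 3 4 1 / 1 4 2 3 5 / 3 5 4 1 2.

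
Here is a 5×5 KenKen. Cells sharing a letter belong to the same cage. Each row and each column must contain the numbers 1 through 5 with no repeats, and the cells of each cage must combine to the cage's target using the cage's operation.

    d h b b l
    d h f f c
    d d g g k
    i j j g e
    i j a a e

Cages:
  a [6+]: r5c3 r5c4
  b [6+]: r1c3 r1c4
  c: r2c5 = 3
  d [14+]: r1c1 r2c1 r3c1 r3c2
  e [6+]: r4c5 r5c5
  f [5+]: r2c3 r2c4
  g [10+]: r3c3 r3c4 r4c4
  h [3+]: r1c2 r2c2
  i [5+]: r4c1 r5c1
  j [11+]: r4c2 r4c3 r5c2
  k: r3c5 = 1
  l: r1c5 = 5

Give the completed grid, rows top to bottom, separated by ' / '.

L is a freebie, so r1c5 = 5.
Cage c is given, leaving r2c5 = 3.
Cage k is a single given cell, which forces r3c5 = 1.
In row 1, 3 can only go at r1c1, so r1c1 = 3.
In row 1, 1 can only go at r1c2, so r1c2 = 1.
1 is placed in column 2, which forces r2c2 = 2.
Cage d has sum 14, which forces r3c1 = 2.
Row 2 needs a 5, and only r2c1 is open for it.
The 4 cells of cage d must have sum 14, so r3c2 = 4.
Cage j has sum 11; hence r4c2 = 5.
Cage j has sum 11, leaving r4c3 = 3.
Cage g has sum 10, leaving r4c4 = 2.
Row 4 already has 2; hence r4c5 = 4.
Cage j has sum 11, leaving r5c2 = 3.
4 is placed in column 5, which forces r5c5 = 2.
Cage b's pair has sum 6, leaving r1c3 = 2.
Column 4 now contains 2, leaving r1c4 = 4.
Column 4 already has 4; hence r2c4 = 1.
Column 3 already has 3, which forces r3c3 = 5.
The 3 cells of cage g must have sum 10, which forces r3c4 = 3.
4 is placed in row 4, so r4c1 = 1.
Cage i needs two cells with sum 5, leaving r5c1 = 4.
Column 3 already has 5; hence r5c3 = 1.
1 is placed in column 4, leaving r5c4 = 5.
Row 2 already has 1, leaving r2c3 = 4.

3 1 2 4 5 / 5 2 4 1 3 / 2 4 5 3 1 / 1 5 3 2 4 / 4 3 1 5 2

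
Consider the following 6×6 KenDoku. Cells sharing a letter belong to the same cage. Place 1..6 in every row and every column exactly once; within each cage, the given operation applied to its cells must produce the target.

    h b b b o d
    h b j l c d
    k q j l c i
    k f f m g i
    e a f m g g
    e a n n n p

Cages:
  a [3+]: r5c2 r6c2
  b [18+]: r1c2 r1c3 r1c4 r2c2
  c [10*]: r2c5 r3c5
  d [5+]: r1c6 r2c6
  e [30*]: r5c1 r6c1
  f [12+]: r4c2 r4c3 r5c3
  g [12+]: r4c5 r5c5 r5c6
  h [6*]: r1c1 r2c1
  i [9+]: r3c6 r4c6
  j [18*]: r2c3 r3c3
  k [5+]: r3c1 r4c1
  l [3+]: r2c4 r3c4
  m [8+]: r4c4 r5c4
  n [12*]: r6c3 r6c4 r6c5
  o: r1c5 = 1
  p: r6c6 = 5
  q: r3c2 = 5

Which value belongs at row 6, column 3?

O is a freebie; hence r1c5 = 1.
Q is a freebie, so r3c2 = 5.
Row 3 already has 5, so r3c5 = 2.
Cage p is a single given cell, which forces r6c6 = 5.
The two cells of cage l must have sum 3, so r2c4 = 2.
Column 5 now contains 2, which forces r2c5 = 5.
Row 3 now contains 2; hence r3c4 = 1.
The two cells of cage e must have product 30; hence r5c1 = 5.
Row 6 already has 5, which forces r6c1 = 6.
The two cells of cage h must have product 6, which forces r1c1 = 2.
2 is placed in row 1; hence r1c6 = 4.
The two cells of cage h must have product 6, so r2c1 = 3.
Row 2 now contains 3; hence r2c3 = 6.
Row 2 now contains 3, which forces r2c6 = 1.
Column 1 already has 3, which forces r3c1 = 4.
Column 3 now contains 6, so r3c3 = 3.
Row 3 now contains 3; hence r3c6 = 6.
2 is placed in column 1; hence r4c1 = 1.
The two cells of cage m must have sum 8, leaving r4c4 = 5.
6 is placed in column 6, which forces r4c6 = 3.
Cage m's pair has sum 8; hence r5c4 = 3.
3 is placed in column 6, which forces r5c6 = 2.
Cage n has product 12, which forces r6c3 = 1.
3 is placed in column 4, so r6c4 = 4.
Row 6 now contains 4, leaving r6c5 = 3.
Cage b has sum 18, which forces r1c2 = 3.
Column 3 already has 3; hence r1c3 = 5.
3 is placed in column 4; hence r1c4 = 6.
Row 2 already has 6, leaving r2c2 = 4.
Cage f needs sum 12; hence r4c2 = 6.
The 3 cells of cage f must have sum 12; hence r4c3 = 2.
Row 4 already has 6, which forces r4c5 = 4.
2 is placed in row 5, so r5c2 = 1.
Column 3 now contains 1, leaving r5c3 = 4.
Column 5 now contains 4, which forces r5c5 = 6.
1 is placed in row 6, which forces r6c2 = 2.
Filled in: 2 3 5 6 1 4 / 3 4 6 2 5 1 / 4 5 3 1 2 6 / 1 6 2 5 4 3 / 5 1 4 3 6 2 / 6 2 1 4 3 5.

1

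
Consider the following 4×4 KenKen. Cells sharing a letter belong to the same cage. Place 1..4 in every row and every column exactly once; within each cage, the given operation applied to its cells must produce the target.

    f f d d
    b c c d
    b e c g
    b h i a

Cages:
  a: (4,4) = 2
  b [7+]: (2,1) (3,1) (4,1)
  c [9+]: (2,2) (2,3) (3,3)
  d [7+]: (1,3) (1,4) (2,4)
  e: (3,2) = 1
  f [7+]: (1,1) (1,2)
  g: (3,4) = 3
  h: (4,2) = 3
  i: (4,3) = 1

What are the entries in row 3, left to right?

E is a freebie, so (3,2) = 1.
G is a freebie, leaving (3,4) = 3.
Cage h is a single given cell; hence (4,2) = 3.
I is a freebie, so (4,3) = 1.
A is a freebie, so (4,4) = 2.
Cage f's pair has sum 7, so (1,1) = 3.
Column 2 now contains 3; hence (1,2) = 4.
The 3 cells of cage d must have sum 7, so (1,3) = 2.
Row 1 already has 4, so (1,4) = 1.
Cage b needs sum 7, so (2,1) = 1.
Column 2 already has 4, which forces (2,2) = 2.
Cage c needs sum 9, which forces (2,3) = 3.
Column 4 now contains 1; hence (2,4) = 4.
The 3 cells of cage b must have sum 7, leaving (3,1) = 2.
2 is placed in column 3, leaving (3,3) = 4.
Row 4 already has 2, leaving (4,1) = 4.
Completed grid: 3 4 2 1 / 1 2 3 4 / 2 1 4 3 / 4 3 1 2.

2 1 4 3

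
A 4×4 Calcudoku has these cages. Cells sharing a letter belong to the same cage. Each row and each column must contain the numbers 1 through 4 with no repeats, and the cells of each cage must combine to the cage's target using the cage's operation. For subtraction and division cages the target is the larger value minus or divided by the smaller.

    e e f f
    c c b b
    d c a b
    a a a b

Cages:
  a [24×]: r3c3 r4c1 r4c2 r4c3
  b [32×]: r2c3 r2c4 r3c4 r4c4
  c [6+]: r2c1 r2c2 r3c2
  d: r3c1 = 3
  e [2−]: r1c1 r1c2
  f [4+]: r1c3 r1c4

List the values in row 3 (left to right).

The 4 cells of cage b must have product 32, leaving r2c3 = 4.
Cage d is a single given cell; hence r3c1 = 3.
The 3 cells of cage c must have sum 6, leaving r2c2 = 3.
The 4 cells of cage a must have product 24, leaving r4c3 = 3.
Column 3 now contains 3, so r1c3 = 1.
Cage f needs two cells with sum 4, so r1c4 = 3.
1 is placed in column 3, so r3c3 = 2.
The 3 cells of cage c must have sum 6; hence r2c1 = 2.
2 is placed in row 2, leaving r2c4 = 1.
Row 3 now contains 2, which forces r3c2 = 1.
Column 4 already has 1; hence r3c4 = 4.
Column 2 already has 1, leaving r4c2 = 4.
4 is placed in column 4, leaving r4c4 = 2.
2 is placed in column 1; hence r1c1 = 4.
4 is placed in column 2, so r1c2 = 2.
Row 4 already has 4, which forces r4c1 = 1.
Filled in: 4 2 1 3 / 2 3 4 1 / 3 1 2 4 / 1 4 3 2.

3 1 2 4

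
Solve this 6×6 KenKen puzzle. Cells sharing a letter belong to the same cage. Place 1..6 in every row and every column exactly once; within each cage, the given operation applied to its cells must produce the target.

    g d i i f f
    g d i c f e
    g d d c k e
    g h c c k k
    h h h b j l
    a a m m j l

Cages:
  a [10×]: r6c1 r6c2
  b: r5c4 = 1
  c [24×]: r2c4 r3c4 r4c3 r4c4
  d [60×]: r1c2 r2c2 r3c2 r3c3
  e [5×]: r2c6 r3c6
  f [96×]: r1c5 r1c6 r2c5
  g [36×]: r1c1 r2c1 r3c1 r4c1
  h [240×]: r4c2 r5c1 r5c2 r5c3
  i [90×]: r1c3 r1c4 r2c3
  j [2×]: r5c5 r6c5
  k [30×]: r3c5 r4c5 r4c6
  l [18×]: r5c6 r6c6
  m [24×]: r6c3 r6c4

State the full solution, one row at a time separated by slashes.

2 1 3 5 6 4 / 3 5 6 2 4 1 / 1 6 2 4 3 5 / 6 4 1 3 5 2 / 4 3 5 1 2 6 / 5 2 4 6 1 3

Cage f has product 96; hence r1c5 = 6.
The 3 cells of cage f must have product 96; hence r1c6 = 4.
Cage f has product 96, which forces r2c5 = 4.
Cage b is a single given cell, which forces r5c4 = 1.
1 is placed in row 5, so r5c5 = 2.
2 is placed in column 5; hence r6c5 = 1.
The 3 cells of cage i must have product 90, which forces r2c3 = 6.
Cage c needs product 24, which forces r4c3 = 1.
The 3 cells of cage k must have product 30, which forces r4c6 = 2.
Column 3 now contains 6; hence r6c3 = 4.
Row 6 already has 4, which forces r6c4 = 6.
6 is placed in row 6, so r6c6 = 3.
2 is placed in row 4, leaving r4c2 = 4.
4 is placed in row 4, leaving r4c4 = 3.
Row 4 already has 3, leaving r4c5 = 5.
Cage h has product 240, leaving r5c1 = 4.
3 is placed in column 6; hence r5c6 = 6.
Cage i has product 90, leaving r1c3 = 3.
Column 4 now contains 3, which forces r1c4 = 5.
Column 4 now contains 3, leaving r2c4 = 2.
Cage c has product 24; hence r3c4 = 4.
Column 5 already has 5, which forces r3c5 = 3.
Row 4 already has 3, which forces r4c1 = 6.
3 is placed in column 3, which forces r5c3 = 5.
Cage g has product 36, which forces r2c1 = 3.
3 is placed in row 2; hence r2c2 = 5.
Row 2 now contains 5, leaving r2c6 = 1.
Column 2 now contains 5, so r3c2 = 6.
5 is placed in column 3, which forces r3c3 = 2.
Column 6 already has 1; hence r3c6 = 5.
Row 5 already has 5, so r5c2 = 3.
Column 2 now contains 5, which forces r6c2 = 2.
The 4 cells of cage g must have product 36, leaving r1c1 = 2.
2 is placed in column 2; hence r1c2 = 1.
Row 3 already has 2; hence r3c1 = 1.
Row 6 already has 2, leaving r6c1 = 5.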